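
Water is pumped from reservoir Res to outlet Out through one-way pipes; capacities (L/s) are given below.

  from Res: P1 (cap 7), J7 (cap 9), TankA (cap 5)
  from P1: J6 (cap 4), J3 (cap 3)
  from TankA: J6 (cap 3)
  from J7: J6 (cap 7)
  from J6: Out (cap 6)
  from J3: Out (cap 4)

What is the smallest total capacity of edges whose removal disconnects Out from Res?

9

Augment Res→P1→J6→Out: bottleneck 4, flow now 4.
Augment Res→P1→J3→Out: bottleneck 3, flow now 7.
Augment Res→TankA→J6→Out: bottleneck 2, flow now 9.
No augmenting path remains; maximum flow = 9.
By max-flow min-cut, the minimum cut capacity equals the max flow.
In the residual graph, reachable from Res: {Res, P1, TankA, J7, J6}.
Min-cut edges: P1→J3 (3), J6→Out (6); capacity 3 + 6 = 9.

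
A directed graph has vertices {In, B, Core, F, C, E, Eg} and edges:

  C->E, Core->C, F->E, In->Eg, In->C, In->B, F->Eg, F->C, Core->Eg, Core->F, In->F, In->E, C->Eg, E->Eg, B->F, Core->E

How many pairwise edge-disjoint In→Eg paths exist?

Assign every edge capacity 1; by Menger, the answer equals the max flow.
Path In→Eg (+1); total 1.
Path In→F→Eg (+1); total 2.
Path In→C→Eg (+1); total 3.
Path In→E→Eg (+1); total 4.
No residual In→Eg path; max flow = 4.
Certifying cut of size 4: {C→Eg, E→Eg, F→Eg, In→Eg}.

4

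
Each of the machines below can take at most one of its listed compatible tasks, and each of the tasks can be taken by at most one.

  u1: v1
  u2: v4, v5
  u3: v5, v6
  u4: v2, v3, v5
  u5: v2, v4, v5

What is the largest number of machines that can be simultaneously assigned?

Unit-capacity flow: source→left, listed edges, right→sink; max matching = max flow.
Augmenting path u1→v1 (+1); matched 1.
Augmenting path u2→v4 (+1); matched 2.
Augmenting path u3→v5 (+1); matched 3.
Augmenting path u4→v2 (+1); matched 4.
Augmenting path u5→v2→u4→v3 (+1); matched 5.
No augmenting path remains; maximum matching = 5.
König certificate: {u1, u2, u3, u4, u5} is a vertex cover of size 5 (every listed pair touches it), so no matching can be larger.

5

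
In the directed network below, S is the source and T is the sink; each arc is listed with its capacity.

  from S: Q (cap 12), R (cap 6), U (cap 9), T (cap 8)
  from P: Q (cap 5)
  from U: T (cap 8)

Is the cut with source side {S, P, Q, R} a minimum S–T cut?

No — its capacity is 17, but the minimum cut has capacity 16.

Given cut capacity: 9 + 8 = 17.
Augment S→T: bottleneck 8, flow now 8.
Augment S→U→T: bottleneck 8, flow now 16.
No augmenting path remains; maximum flow = 16.
In the residual graph, reachable from S: {S, Q, R, U}.
Min-cut edges: S→T (8), U→T (8); capacity 8 + 8 = 16.
Cut capacity 17 exceeds the max flow 16, so it is not minimum.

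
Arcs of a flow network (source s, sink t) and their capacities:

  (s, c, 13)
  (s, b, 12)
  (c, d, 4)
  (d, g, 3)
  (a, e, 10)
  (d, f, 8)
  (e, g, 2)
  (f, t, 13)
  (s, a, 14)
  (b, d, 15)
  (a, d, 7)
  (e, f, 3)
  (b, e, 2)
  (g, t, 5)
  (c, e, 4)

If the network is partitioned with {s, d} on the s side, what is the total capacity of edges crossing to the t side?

50

Edges leaving {s, d}: s→a (14), s→b (12), s→c (13), d→f (8), d→g (3).
Cut capacity = 14 + 12 + 13 + 8 + 3 = 50.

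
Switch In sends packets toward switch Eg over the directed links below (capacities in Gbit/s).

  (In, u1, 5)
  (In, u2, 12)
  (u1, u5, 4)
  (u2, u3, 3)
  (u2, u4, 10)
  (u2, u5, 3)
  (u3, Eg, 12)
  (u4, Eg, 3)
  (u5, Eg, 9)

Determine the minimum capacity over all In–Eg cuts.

Augment In→u1→u5→Eg: bottleneck 4, flow now 4.
Augment In→u2→u3→Eg: bottleneck 3, flow now 7.
Augment In→u2→u4→Eg: bottleneck 3, flow now 10.
Augment In→u2→u5→Eg: bottleneck 3, flow now 13.
No augmenting path remains; maximum flow = 13.
By max-flow min-cut, the minimum cut capacity equals the max flow.
In the residual graph, reachable from In: {In, u1, u2, u4}.
Min-cut edges: u1→u5 (4), u2→u3 (3), u2→u5 (3), u4→Eg (3); capacity 4 + 3 + 3 + 3 = 13.

13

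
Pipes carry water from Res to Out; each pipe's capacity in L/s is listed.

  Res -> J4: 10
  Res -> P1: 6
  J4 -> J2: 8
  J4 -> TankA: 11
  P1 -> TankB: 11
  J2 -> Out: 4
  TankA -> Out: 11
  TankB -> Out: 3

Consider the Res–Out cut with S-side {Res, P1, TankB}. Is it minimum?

Given cut capacity: 10 + 3 = 13.
Augment Res→J4→J2→Out: bottleneck 4, flow now 4.
Augment Res→J4→TankA→Out: bottleneck 6, flow now 10.
Augment Res→P1→TankB→Out: bottleneck 3, flow now 13.
No augmenting path remains; maximum flow = 13.
Cut capacity 13 equals the max flow, so it is a minimum cut.

Yes — it is a minimum cut (capacity 13).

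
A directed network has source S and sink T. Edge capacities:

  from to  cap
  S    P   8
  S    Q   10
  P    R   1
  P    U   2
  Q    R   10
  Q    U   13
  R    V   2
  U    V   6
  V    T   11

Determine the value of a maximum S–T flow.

Augment S→P→R→V→T: bottleneck 1, flow now 1.
Augment S→P→U→V→T: bottleneck 2, flow now 3.
Augment S→Q→R→V→T: bottleneck 1, flow now 4.
Augment S→Q→U→V→T: bottleneck 4, flow now 8.
No augmenting path remains; maximum flow = 8.
In the residual graph, reachable from S: {S, P, Q, R, U}.
Min-cut edges: R→V (2), U→V (6); capacity 2 + 6 = 8.
This cut is saturated, so no flow can exceed 8.

8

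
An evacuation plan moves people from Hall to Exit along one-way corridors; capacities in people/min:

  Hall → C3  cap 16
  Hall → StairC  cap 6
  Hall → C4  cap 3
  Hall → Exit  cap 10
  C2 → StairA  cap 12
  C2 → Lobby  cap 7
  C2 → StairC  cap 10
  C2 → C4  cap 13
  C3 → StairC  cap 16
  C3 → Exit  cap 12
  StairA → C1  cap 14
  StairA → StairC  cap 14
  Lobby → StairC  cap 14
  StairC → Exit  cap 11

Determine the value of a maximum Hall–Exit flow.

Augment Hall→Exit: bottleneck 10, flow now 10.
Augment Hall→C3→Exit: bottleneck 12, flow now 22.
Augment Hall→StairC→Exit: bottleneck 6, flow now 28.
Augment Hall→C3→StairC→Exit: bottleneck 4, flow now 32.
No augmenting path remains; maximum flow = 32.
In the residual graph, reachable from Hall: {Hall, C4}.
Min-cut edges: Hall→C3 (16), Hall→StairC (6), Hall→Exit (10); capacity 16 + 6 + 10 = 32.
This cut is saturated, so no flow can exceed 32.

32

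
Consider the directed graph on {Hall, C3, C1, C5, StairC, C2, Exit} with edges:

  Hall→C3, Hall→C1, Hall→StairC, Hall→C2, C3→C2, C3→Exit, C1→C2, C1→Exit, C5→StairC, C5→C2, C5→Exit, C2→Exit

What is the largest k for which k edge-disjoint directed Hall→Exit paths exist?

3

Assign every edge capacity 1; by Menger, the answer equals the max flow.
Path Hall→C3→Exit (+1); total 1.
Path Hall→C1→Exit (+1); total 2.
Path Hall→C2→Exit (+1); total 3.
No residual Hall→Exit path; max flow = 3.
Certifying cut of size 3: {Hall→C1, Hall→C2, Hall→C3}.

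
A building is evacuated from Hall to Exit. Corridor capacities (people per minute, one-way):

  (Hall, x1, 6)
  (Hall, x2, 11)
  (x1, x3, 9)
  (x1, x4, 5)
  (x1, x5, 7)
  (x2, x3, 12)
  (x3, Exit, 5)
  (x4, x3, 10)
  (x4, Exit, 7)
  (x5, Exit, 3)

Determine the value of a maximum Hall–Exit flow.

Augment Hall→x1→x3→Exit: bottleneck 5, flow now 5.
Augment Hall→x1→x4→Exit: bottleneck 1, flow now 6.
Augment Hall→x2→x3→x1→x4→Exit: bottleneck 4, flow now 10. (uses reverse residual edge)
Augment Hall→x2→x3→x1→x5→Exit: bottleneck 1, flow now 11. (uses reverse residual edge)
No augmenting path remains; maximum flow = 11.
In the residual graph, reachable from Hall: {Hall, x2, x3}.
Min-cut edges: Hall→x1 (6), x3→Exit (5); capacity 6 + 5 = 11.
This cut is saturated, so no flow can exceed 11.

11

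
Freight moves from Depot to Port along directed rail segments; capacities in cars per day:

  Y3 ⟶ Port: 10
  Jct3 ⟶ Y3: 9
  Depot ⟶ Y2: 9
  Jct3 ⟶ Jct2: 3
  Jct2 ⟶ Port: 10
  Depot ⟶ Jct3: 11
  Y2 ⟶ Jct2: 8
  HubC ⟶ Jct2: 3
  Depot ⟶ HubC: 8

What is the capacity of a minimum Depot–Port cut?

Augment Depot→Y2→Jct2→Port: bottleneck 8, flow now 8.
Augment Depot→Jct3→Y3→Port: bottleneck 9, flow now 17.
Augment Depot→Jct3→Jct2→Port: bottleneck 2, flow now 19.
No augmenting path remains; maximum flow = 19.
By max-flow min-cut, the minimum cut capacity equals the max flow.
In the residual graph, reachable from Depot: {Depot, Y2, Jct3, HubC, Jct2}.
Min-cut edges: Jct3→Y3 (9), Jct2→Port (10); capacity 9 + 10 = 19.

19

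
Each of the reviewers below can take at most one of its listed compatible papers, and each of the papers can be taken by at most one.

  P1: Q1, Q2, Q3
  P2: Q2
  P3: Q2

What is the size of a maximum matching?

2

Unit-capacity flow: source→left, listed edges, right→sink; max matching = max flow.
Augmenting path P1→Q1 (+1); matched 1.
Augmenting path P2→Q2 (+1); matched 2.
No augmenting path remains; maximum matching = 2.
König certificate: {P1, Q2} is a vertex cover of size 2 (every listed pair touches it), so no matching can be larger.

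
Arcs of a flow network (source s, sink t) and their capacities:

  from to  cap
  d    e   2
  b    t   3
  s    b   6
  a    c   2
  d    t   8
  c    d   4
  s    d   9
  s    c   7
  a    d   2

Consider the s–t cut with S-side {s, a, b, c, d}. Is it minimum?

No — its capacity is 13, but the minimum cut has capacity 11.

Given cut capacity: 3 + 2 + 8 = 13.
Augment s→b→t: bottleneck 3, flow now 3.
Augment s→d→t: bottleneck 8, flow now 11.
No augmenting path remains; maximum flow = 11.
In the residual graph, reachable from s: {s, b, c, d, e}.
Min-cut edges: b→t (3), d→t (8); capacity 3 + 8 = 11.
Cut capacity 13 exceeds the max flow 11, so it is not minimum.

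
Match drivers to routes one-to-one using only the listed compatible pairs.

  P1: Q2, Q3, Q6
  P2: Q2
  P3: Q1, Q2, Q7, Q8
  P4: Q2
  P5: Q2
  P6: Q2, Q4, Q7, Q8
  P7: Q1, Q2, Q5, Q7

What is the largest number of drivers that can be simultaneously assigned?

5

Unit-capacity flow: source→left, listed edges, right→sink; max matching = max flow.
Augmenting path P1→Q2 (+1); matched 1.
Augmenting path P3→Q1 (+1); matched 2.
Augmenting path P6→Q4 (+1); matched 3.
Augmenting path P7→Q5 (+1); matched 4.
Augmenting path P2→Q2→P1→Q3 (+1); matched 5.
No augmenting path remains; maximum matching = 5.
König certificate: {P1, P3, P6, P7, Q2} is a vertex cover of size 5 (every listed pair touches it), so no matching can be larger.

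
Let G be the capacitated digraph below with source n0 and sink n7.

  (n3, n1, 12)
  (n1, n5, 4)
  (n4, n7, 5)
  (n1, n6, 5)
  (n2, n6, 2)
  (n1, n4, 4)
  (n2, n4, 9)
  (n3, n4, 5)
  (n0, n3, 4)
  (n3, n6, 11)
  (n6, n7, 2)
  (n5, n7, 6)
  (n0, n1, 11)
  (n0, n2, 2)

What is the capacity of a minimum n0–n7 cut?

11

Augment n0→n1→n4→n7: bottleneck 4, flow now 4.
Augment n0→n1→n5→n7: bottleneck 4, flow now 8.
Augment n0→n1→n6→n7: bottleneck 2, flow now 10.
Augment n0→n2→n4→n7: bottleneck 1, flow now 11.
No augmenting path remains; maximum flow = 11.
By max-flow min-cut, the minimum cut capacity equals the max flow.
In the residual graph, reachable from n0: {n0, n1, n2, n3, n4, n6}.
Min-cut edges: n1→n5 (4), n4→n7 (5), n6→n7 (2); capacity 4 + 5 + 2 = 11.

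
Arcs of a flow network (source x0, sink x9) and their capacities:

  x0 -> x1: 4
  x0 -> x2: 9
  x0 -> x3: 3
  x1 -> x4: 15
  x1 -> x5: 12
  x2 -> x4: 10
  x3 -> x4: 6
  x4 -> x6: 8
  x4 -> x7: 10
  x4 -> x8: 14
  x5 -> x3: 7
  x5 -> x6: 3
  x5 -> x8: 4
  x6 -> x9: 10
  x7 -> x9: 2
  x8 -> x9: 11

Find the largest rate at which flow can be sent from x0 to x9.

Augment x0→x1→x4→x6→x9: bottleneck 4, flow now 4.
Augment x0→x2→x4→x6→x9: bottleneck 4, flow now 8.
Augment x0→x2→x4→x7→x9: bottleneck 2, flow now 10.
Augment x0→x2→x4→x8→x9: bottleneck 3, flow now 13.
Augment x0→x3→x4→x8→x9: bottleneck 3, flow now 16.
No augmenting path remains; maximum flow = 16.
In the residual graph, reachable from x0: {x0}.
Min-cut edges: x0→x1 (4), x0→x2 (9), x0→x3 (3); capacity 4 + 9 + 3 = 16.
This cut is saturated, so no flow can exceed 16.

16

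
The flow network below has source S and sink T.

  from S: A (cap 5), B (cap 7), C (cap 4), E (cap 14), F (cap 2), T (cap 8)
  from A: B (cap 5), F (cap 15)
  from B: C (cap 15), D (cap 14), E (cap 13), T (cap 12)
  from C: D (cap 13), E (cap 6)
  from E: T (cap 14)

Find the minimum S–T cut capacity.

34

Augment S→T: bottleneck 8, flow now 8.
Augment S→B→T: bottleneck 7, flow now 15.
Augment S→E→T: bottleneck 14, flow now 29.
Augment S→A→B→T: bottleneck 5, flow now 34.
No augmenting path remains; maximum flow = 34.
By max-flow min-cut, the minimum cut capacity equals the max flow.
In the residual graph, reachable from S: {S, C, D, E, F}.
Min-cut edges: S→A (5), S→B (7), S→T (8), E→T (14); capacity 5 + 7 + 8 + 14 = 34.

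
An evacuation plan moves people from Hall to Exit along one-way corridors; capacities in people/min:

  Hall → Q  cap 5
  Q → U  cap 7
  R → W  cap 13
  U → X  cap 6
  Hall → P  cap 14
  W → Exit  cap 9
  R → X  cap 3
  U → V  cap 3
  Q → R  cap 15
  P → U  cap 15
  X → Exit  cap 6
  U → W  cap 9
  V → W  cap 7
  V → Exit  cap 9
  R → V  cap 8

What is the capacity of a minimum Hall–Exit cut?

19

Augment Hall→P→U→V→Exit: bottleneck 3, flow now 3.
Augment Hall→P→U→W→Exit: bottleneck 9, flow now 12.
Augment Hall→P→U→X→Exit: bottleneck 2, flow now 14.
Augment Hall→Q→R→V→Exit: bottleneck 5, flow now 19.
No augmenting path remains; maximum flow = 19.
By max-flow min-cut, the minimum cut capacity equals the max flow.
In the residual graph, reachable from Hall: {Hall}.
Min-cut edges: Hall→P (14), Hall→Q (5); capacity 14 + 5 = 19.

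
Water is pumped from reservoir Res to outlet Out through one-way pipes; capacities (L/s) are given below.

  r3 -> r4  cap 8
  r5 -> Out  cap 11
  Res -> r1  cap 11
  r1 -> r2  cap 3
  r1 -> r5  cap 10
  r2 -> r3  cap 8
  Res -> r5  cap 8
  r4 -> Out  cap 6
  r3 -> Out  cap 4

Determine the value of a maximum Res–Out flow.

14

Augment Res→r5→Out: bottleneck 8, flow now 8.
Augment Res→r1→r5→Out: bottleneck 3, flow now 11.
Augment Res→r1→r2→r3→Out: bottleneck 3, flow now 14.
No augmenting path remains; maximum flow = 14.
In the residual graph, reachable from Res: {Res, r1, r5}.
Min-cut edges: r1→r2 (3), r5→Out (11); capacity 3 + 11 = 14.
This cut is saturated, so no flow can exceed 14.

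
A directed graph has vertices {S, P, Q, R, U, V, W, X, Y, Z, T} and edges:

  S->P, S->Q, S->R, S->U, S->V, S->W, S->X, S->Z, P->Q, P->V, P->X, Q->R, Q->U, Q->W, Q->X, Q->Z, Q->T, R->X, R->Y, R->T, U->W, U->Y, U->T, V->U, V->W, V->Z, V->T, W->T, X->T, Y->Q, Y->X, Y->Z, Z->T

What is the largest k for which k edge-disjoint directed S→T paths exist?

7

Assign every edge capacity 1; by Menger, the answer equals the max flow.
Path S→Q→T (+1); total 1.
Path S→R→T (+1); total 2.
Path S→U→T (+1); total 3.
Path S→V→T (+1); total 4.
Path S→W→T (+1); total 5.
Path S→X→T (+1); total 6.
Path S→Z→T (+1); total 7.
No residual S→T path; max flow = 7.
Certifying cut of size 7: {Q→T, R→T, U→T, V→T, W→T, X→T, Z→T}.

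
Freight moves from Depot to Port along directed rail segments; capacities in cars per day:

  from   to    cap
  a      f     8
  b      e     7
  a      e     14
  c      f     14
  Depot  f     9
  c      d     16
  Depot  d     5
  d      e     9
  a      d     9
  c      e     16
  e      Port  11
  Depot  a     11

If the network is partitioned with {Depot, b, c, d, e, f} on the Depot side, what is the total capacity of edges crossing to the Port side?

Edges leaving {Depot, b, c, d, e, f}: Depot→a (11), e→Port (11).
Cut capacity = 11 + 11 = 22.

22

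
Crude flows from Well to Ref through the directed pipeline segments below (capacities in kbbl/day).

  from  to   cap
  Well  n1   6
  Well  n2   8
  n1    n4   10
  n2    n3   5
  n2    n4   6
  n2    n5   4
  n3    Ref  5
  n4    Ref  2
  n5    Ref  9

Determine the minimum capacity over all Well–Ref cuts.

Augment Well→n1→n4→Ref: bottleneck 2, flow now 2.
Augment Well→n2→n3→Ref: bottleneck 5, flow now 7.
Augment Well→n2→n5→Ref: bottleneck 3, flow now 10.
No augmenting path remains; maximum flow = 10.
By max-flow min-cut, the minimum cut capacity equals the max flow.
In the residual graph, reachable from Well: {Well, n1, n4}.
Min-cut edges: Well→n2 (8), n4→Ref (2); capacity 8 + 2 = 10.

10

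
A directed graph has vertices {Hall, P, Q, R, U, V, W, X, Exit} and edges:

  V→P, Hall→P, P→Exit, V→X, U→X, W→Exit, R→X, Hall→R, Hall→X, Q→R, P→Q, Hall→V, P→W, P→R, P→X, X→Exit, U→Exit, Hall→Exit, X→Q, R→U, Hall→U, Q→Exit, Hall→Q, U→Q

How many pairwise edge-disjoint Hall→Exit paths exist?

6

Assign every edge capacity 1; by Menger, the answer equals the max flow.
Path Hall→Exit (+1); total 1.
Path Hall→P→Exit (+1); total 2.
Path Hall→Q→Exit (+1); total 3.
Path Hall→U→Exit (+1); total 4.
Path Hall→X→Exit (+1); total 5.
Path Hall→V→P→W→Exit (+1); total 6.
No residual Hall→Exit path; max flow = 6.
Certifying cut of size 6: {Hall→Exit, Hall→P, Hall→V, Q→Exit, U→Exit, X→Exit}.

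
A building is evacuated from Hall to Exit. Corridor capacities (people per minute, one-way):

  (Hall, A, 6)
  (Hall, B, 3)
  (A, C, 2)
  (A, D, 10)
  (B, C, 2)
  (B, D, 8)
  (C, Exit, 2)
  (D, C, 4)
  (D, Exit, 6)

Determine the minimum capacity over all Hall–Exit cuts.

8

Augment Hall→A→C→Exit: bottleneck 2, flow now 2.
Augment Hall→A→D→Exit: bottleneck 4, flow now 6.
Augment Hall→B→D→Exit: bottleneck 2, flow now 8.
No augmenting path remains; maximum flow = 8.
By max-flow min-cut, the minimum cut capacity equals the max flow.
In the residual graph, reachable from Hall: {Hall, A, B, C, D}.
Min-cut edges: C→Exit (2), D→Exit (6); capacity 2 + 6 = 8.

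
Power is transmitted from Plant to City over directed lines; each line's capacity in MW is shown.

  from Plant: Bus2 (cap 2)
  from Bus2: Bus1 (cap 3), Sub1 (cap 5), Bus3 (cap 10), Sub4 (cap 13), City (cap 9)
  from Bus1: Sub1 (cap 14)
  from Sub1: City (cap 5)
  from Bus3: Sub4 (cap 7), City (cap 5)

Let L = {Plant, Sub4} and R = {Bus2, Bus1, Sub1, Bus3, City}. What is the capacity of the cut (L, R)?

Edges leaving {Plant, Sub4}: Plant→Bus2 (2).
Cut capacity = 2 = 2.

2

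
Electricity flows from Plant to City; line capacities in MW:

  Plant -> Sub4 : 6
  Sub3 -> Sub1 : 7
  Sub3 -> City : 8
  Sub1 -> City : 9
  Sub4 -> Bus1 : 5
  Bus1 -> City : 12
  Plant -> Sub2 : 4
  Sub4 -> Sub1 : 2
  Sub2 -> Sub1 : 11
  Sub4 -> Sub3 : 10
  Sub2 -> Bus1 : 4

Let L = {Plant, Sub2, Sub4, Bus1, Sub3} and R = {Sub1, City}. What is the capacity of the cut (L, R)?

40

Edges leaving {Plant, Sub2, Sub4, Bus1, Sub3}: Sub2→Sub1 (11), Sub4→Sub1 (2), Bus1→City (12), Sub3→Sub1 (7), Sub3→City (8).
Cut capacity = 11 + 2 + 12 + 7 + 8 = 40.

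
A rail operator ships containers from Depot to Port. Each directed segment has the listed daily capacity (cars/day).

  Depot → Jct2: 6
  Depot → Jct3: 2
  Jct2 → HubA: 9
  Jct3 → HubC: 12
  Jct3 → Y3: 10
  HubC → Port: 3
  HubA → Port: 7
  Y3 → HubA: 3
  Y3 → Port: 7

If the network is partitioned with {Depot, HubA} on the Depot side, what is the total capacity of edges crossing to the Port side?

15

Edges leaving {Depot, HubA}: Depot→Jct2 (6), Depot→Jct3 (2), HubA→Port (7).
Cut capacity = 6 + 2 + 7 = 15.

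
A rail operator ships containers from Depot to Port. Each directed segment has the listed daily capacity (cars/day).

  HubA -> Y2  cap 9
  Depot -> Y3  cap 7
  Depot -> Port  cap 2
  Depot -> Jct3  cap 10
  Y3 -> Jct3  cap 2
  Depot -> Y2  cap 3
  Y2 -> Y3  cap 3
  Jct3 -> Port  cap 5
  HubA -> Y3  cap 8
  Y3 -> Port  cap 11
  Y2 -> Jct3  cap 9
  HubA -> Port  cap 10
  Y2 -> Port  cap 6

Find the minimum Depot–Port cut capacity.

17

Augment Depot→Port: bottleneck 2, flow now 2.
Augment Depot→Y2→Port: bottleneck 3, flow now 5.
Augment Depot→Y3→Port: bottleneck 7, flow now 12.
Augment Depot→Jct3→Port: bottleneck 5, flow now 17.
No augmenting path remains; maximum flow = 17.
By max-flow min-cut, the minimum cut capacity equals the max flow.
In the residual graph, reachable from Depot: {Depot, Jct3}.
Min-cut edges: Depot→Y2 (3), Depot→Y3 (7), Depot→Port (2), Jct3→Port (5); capacity 3 + 7 + 2 + 5 = 17.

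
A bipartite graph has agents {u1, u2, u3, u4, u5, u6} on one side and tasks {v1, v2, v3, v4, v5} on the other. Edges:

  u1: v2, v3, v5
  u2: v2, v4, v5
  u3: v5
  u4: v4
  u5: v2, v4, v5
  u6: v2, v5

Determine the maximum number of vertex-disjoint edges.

Unit-capacity flow: source→left, listed edges, right→sink; max matching = max flow.
Augmenting path u1→v2 (+1); matched 1.
Augmenting path u2→v4 (+1); matched 2.
Augmenting path u3→v5 (+1); matched 3.
Augmenting path u5→v2→u1→v3 (+1); matched 4.
No augmenting path remains; maximum matching = 4.
König certificate: {u1, v2, v4, v5} is a vertex cover of size 4 (every listed pair touches it), so no matching can be larger.

4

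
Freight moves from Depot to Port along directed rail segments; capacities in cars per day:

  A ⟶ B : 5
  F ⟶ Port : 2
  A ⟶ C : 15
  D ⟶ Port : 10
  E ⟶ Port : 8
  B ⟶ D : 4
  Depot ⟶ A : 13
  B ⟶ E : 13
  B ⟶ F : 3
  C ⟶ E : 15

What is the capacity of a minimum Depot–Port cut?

13

Augment Depot→A→B→D→Port: bottleneck 4, flow now 4.
Augment Depot→A→B→E→Port: bottleneck 1, flow now 5.
Augment Depot→A→C→E→Port: bottleneck 7, flow now 12.
Augment Depot→A→C→E→B→F→Port: bottleneck 1, flow now 13. (uses reverse residual edge)
No augmenting path remains; maximum flow = 13.
By max-flow min-cut, the minimum cut capacity equals the max flow.
In the residual graph, reachable from Depot: {Depot}.
Min-cut edges: Depot→A (13); capacity 13 = 13.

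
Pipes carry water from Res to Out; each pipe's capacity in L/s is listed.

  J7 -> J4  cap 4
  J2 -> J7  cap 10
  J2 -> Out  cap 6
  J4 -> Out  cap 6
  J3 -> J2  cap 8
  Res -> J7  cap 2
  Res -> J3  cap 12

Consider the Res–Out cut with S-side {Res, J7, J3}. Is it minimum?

No — its capacity is 12, but the minimum cut has capacity 10.

Given cut capacity: 4 + 8 = 12.
Augment Res→J7→J4→Out: bottleneck 2, flow now 2.
Augment Res→J3→J2→Out: bottleneck 6, flow now 8.
Augment Res→J3→J2→J7→J4→Out: bottleneck 2, flow now 10.
No augmenting path remains; maximum flow = 10.
In the residual graph, reachable from Res: {Res, J3}.
Min-cut edges: Res→J7 (2), J3→J2 (8); capacity 2 + 8 = 10.
Cut capacity 12 exceeds the max flow 10, so it is not minimum.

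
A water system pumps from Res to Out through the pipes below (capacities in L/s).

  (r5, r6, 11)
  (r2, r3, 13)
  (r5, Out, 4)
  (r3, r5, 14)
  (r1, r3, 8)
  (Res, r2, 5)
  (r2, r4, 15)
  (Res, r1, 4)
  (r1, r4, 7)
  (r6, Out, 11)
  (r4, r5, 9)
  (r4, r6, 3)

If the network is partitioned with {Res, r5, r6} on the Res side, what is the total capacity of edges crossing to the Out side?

Edges leaving {Res, r5, r6}: Res→r1 (4), Res→r2 (5), r5→Out (4), r6→Out (11).
Cut capacity = 4 + 5 + 4 + 11 = 24.

24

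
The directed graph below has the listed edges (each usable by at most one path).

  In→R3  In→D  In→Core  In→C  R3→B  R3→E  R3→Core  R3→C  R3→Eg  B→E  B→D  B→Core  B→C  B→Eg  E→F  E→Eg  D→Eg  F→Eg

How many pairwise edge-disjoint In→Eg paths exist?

2

Assign every edge capacity 1; by Menger, the answer equals the max flow.
Path In→R3→Eg (+1); total 1.
Path In→D→Eg (+1); total 2.
No residual In→Eg path; max flow = 2.
Certifying cut of size 2: {In→D, In→R3}.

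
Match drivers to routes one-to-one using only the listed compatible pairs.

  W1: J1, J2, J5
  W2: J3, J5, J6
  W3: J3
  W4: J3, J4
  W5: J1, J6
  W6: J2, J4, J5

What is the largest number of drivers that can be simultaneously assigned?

Unit-capacity flow: source→left, listed edges, right→sink; max matching = max flow.
Augmenting path W1→J1 (+1); matched 1.
Augmenting path W2→J3 (+1); matched 2.
Augmenting path W4→J4 (+1); matched 3.
Augmenting path W5→J6 (+1); matched 4.
Augmenting path W6→J2 (+1); matched 5.
Augmenting path W3→J3→W2→J5 (+1); matched 6.
No augmenting path remains; maximum matching = 6.
König certificate: {W1, W2, W3, W4, W5, W6} is a vertex cover of size 6 (every listed pair touches it), so no matching can be larger.

6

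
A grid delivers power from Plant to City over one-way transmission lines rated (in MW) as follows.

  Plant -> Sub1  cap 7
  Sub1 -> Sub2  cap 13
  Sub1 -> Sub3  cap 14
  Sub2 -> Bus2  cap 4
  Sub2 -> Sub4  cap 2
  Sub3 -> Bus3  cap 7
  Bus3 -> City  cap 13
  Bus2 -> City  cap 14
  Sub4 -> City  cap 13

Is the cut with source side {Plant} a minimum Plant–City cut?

Yes — it is a minimum cut (capacity 7).

Given cut capacity: 7 = 7.
Augment Plant→Sub1→Sub2→Bus2→City: bottleneck 4, flow now 4.
Augment Plant→Sub1→Sub2→Sub4→City: bottleneck 2, flow now 6.
Augment Plant→Sub1→Sub3→Bus3→City: bottleneck 1, flow now 7.
No augmenting path remains; maximum flow = 7.
Cut capacity 7 equals the max flow, so it is a minimum cut.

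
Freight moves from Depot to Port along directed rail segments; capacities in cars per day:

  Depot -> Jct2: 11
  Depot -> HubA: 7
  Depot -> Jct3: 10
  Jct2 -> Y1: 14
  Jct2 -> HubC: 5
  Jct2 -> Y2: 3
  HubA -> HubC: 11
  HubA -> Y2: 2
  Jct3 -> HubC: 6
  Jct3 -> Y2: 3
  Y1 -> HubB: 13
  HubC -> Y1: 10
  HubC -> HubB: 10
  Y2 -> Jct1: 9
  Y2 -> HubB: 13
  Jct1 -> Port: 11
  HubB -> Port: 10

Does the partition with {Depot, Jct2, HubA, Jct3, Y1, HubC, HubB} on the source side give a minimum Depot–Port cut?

Given cut capacity: 3 + 2 + 3 + 10 = 18.
Augment Depot→Jct2→Y1→HubB→Port: bottleneck 10, flow now 10.
Augment Depot→Jct2→Y2→Jct1→Port: bottleneck 1, flow now 11.
Augment Depot→HubA→Y2→Jct1→Port: bottleneck 2, flow now 13.
Augment Depot→Jct3→Y2→Jct1→Port: bottleneck 3, flow now 16.
Augment Depot→HubA→HubC→Y1→Jct2→Y2→Jct1→Port: bottleneck 2, flow now 18. (uses reverse residual edge)
No augmenting path remains; maximum flow = 18.
Cut capacity 18 equals the max flow, so it is a minimum cut.

Yes — it is a minimum cut (capacity 18).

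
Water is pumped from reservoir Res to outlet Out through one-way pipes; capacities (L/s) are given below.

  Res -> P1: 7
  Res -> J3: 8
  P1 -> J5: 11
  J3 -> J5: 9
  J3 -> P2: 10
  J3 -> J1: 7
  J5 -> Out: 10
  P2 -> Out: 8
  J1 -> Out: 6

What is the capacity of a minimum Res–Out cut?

15

Augment Res→P1→J5→Out: bottleneck 7, flow now 7.
Augment Res→J3→J5→Out: bottleneck 3, flow now 10.
Augment Res→J3→P2→Out: bottleneck 5, flow now 15.
No augmenting path remains; maximum flow = 15.
By max-flow min-cut, the minimum cut capacity equals the max flow.
In the residual graph, reachable from Res: {Res}.
Min-cut edges: Res→P1 (7), Res→J3 (8); capacity 7 + 8 = 15.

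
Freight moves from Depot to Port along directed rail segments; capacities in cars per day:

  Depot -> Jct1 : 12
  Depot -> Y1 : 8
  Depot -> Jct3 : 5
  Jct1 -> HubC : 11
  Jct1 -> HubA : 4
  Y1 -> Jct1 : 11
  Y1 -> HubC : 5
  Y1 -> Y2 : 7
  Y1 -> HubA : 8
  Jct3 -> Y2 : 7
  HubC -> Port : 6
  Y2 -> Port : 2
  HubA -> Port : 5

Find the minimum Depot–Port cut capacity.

13

Augment Depot→Jct1→HubC→Port: bottleneck 6, flow now 6.
Augment Depot→Jct1→HubA→Port: bottleneck 4, flow now 10.
Augment Depot→Y1→Y2→Port: bottleneck 2, flow now 12.
Augment Depot→Y1→HubA→Port: bottleneck 1, flow now 13.
No augmenting path remains; maximum flow = 13.
By max-flow min-cut, the minimum cut capacity equals the max flow.
In the residual graph, reachable from Depot: {Depot, Jct1, Y1, Jct3, HubC, Y2, HubA}.
Min-cut edges: HubC→Port (6), Y2→Port (2), HubA→Port (5); capacity 6 + 2 + 5 = 13.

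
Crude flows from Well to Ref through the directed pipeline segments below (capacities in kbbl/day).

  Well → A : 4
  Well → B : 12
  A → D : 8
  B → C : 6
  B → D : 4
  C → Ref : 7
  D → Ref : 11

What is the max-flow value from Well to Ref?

Augment Well→A→D→Ref: bottleneck 4, flow now 4.
Augment Well→B→C→Ref: bottleneck 6, flow now 10.
Augment Well→B→D→Ref: bottleneck 4, flow now 14.
No augmenting path remains; maximum flow = 14.
In the residual graph, reachable from Well: {Well, B}.
Min-cut edges: Well→A (4), B→C (6), B→D (4); capacity 4 + 6 + 4 = 14.
This cut is saturated, so no flow can exceed 14.

14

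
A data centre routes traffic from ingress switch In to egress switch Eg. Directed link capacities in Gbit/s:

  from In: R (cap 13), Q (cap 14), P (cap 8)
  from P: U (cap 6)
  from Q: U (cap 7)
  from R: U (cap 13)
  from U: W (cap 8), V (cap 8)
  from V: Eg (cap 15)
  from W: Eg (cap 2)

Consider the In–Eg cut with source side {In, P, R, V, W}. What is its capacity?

Edges leaving {In, P, R, V, W}: In→Q (14), P→U (6), R→U (13), V→Eg (15), W→Eg (2).
Cut capacity = 14 + 6 + 13 + 15 + 2 = 50.

50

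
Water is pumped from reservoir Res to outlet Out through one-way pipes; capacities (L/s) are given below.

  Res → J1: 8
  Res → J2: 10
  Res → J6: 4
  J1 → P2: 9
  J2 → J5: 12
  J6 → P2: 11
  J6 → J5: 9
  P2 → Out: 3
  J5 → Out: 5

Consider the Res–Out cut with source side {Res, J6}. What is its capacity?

38

Edges leaving {Res, J6}: Res→J1 (8), Res→J2 (10), J6→P2 (11), J6→J5 (9).
Cut capacity = 8 + 10 + 11 + 9 = 38.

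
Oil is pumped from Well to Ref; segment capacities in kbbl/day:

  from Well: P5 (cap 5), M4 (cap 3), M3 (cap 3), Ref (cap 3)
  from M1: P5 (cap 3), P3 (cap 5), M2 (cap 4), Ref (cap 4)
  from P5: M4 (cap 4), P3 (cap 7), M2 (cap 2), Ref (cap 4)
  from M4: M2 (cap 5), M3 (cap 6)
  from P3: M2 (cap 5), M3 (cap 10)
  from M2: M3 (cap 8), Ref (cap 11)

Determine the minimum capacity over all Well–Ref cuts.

11

Augment Well→Ref: bottleneck 3, flow now 3.
Augment Well→P5→Ref: bottleneck 4, flow now 7.
Augment Well→P5→M2→Ref: bottleneck 1, flow now 8.
Augment Well→M4→M2→Ref: bottleneck 3, flow now 11.
No augmenting path remains; maximum flow = 11.
By max-flow min-cut, the minimum cut capacity equals the max flow.
In the residual graph, reachable from Well: {Well, M3}.
Min-cut edges: Well→P5 (5), Well→M4 (3), Well→Ref (3); capacity 5 + 3 + 3 = 11.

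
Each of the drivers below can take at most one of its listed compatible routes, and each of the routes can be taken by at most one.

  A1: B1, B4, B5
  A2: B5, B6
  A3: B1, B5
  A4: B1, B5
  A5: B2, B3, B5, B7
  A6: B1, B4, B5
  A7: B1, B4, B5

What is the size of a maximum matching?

Unit-capacity flow: source→left, listed edges, right→sink; max matching = max flow.
Augmenting path A1→B1 (+1); matched 1.
Augmenting path A2→B5 (+1); matched 2.
Augmenting path A5→B2 (+1); matched 3.
Augmenting path A6→B4 (+1); matched 4.
Augmenting path A3→B5→A2→B6 (+1); matched 5.
No augmenting path remains; maximum matching = 5.
König certificate: {A2, A5, B1, B4, B5} is a vertex cover of size 5 (every listed pair touches it), so no matching can be larger.

5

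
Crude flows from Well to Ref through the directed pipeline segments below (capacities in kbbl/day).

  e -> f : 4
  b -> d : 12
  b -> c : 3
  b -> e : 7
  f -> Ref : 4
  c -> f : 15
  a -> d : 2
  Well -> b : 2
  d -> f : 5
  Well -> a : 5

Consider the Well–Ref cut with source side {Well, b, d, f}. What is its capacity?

19

Edges leaving {Well, b, d, f}: Well→a (5), b→c (3), b→e (7), f→Ref (4).
Cut capacity = 5 + 3 + 7 + 4 = 19.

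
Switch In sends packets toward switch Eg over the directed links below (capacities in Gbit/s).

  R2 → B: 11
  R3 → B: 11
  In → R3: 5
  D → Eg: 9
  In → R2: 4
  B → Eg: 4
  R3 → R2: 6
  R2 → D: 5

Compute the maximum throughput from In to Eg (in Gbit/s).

9

Augment In→R3→B→Eg: bottleneck 4, flow now 4.
Augment In→R2→D→Eg: bottleneck 4, flow now 8.
Augment In→R3→R2→D→Eg: bottleneck 1, flow now 9.
No augmenting path remains; maximum flow = 9.
In the residual graph, reachable from In: {In}.
Min-cut edges: In→R3 (5), In→R2 (4); capacity 5 + 4 = 9.
This cut is saturated, so no flow can exceed 9.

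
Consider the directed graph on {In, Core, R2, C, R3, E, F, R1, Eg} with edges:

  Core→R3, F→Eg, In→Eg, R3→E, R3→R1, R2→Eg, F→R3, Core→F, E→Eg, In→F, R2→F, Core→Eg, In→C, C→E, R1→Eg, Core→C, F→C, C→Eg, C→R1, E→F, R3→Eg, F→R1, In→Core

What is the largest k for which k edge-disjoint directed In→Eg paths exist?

4

Assign every edge capacity 1; by Menger, the answer equals the max flow.
Path In→Eg (+1); total 1.
Path In→Core→Eg (+1); total 2.
Path In→C→Eg (+1); total 3.
Path In→F→Eg (+1); total 4.
No residual In→Eg path; max flow = 4.
Certifying cut of size 4: {In→C, In→Core, In→Eg, In→F}.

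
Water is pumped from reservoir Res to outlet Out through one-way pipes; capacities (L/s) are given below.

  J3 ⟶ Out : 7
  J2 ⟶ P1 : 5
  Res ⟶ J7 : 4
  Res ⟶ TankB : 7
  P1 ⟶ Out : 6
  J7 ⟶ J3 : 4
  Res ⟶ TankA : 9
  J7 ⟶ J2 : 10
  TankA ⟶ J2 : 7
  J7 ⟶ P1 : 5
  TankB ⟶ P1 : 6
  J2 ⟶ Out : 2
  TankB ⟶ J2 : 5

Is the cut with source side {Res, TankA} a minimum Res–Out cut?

Given cut capacity: 7 + 4 + 7 = 18.
Augment Res→TankB→P1→Out: bottleneck 6, flow now 6.
Augment Res→TankB→J2→Out: bottleneck 1, flow now 7.
Augment Res→J7→J2→Out: bottleneck 1, flow now 8.
Augment Res→J7→J3→Out: bottleneck 3, flow now 11.
Augment Res→TankA→J2→J7→J3→Out: bottleneck 1, flow now 12. (uses reverse residual edge)
No augmenting path remains; maximum flow = 12.
In the residual graph, reachable from Res: {Res, TankB, TankA, P1, J2}.
Min-cut edges: Res→J7 (4), P1→Out (6), J2→Out (2); capacity 4 + 6 + 2 = 12.
Cut capacity 18 exceeds the max flow 12, so it is not minimum.

No — its capacity is 18, but the minimum cut has capacity 12.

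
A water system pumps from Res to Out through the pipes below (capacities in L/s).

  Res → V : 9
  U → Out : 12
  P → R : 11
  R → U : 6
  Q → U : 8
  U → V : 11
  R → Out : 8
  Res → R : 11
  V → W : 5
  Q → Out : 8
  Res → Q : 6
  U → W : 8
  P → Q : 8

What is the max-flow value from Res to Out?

17

Augment Res→Q→Out: bottleneck 6, flow now 6.
Augment Res→R→Out: bottleneck 8, flow now 14.
Augment Res→R→U→Out: bottleneck 3, flow now 17.
No augmenting path remains; maximum flow = 17.
In the residual graph, reachable from Res: {Res, V, W}.
Min-cut edges: Res→Q (6), Res→R (11); capacity 6 + 11 = 17.
This cut is saturated, so no flow can exceed 17.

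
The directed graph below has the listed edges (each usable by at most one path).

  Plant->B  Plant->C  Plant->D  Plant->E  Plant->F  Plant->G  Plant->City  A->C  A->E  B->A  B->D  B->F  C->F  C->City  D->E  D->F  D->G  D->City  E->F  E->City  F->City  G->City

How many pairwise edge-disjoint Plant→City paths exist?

Assign every edge capacity 1; by Menger, the answer equals the max flow.
Path Plant→City (+1); total 1.
Path Plant→C→City (+1); total 2.
Path Plant→D→City (+1); total 3.
Path Plant→E→City (+1); total 4.
Path Plant→F→City (+1); total 5.
Path Plant→G→City (+1); total 6.
No residual Plant→City path; max flow = 6.
Certifying cut of size 6: {C→City, D→City, E→City, F→City, G→City, Plant→City}.

6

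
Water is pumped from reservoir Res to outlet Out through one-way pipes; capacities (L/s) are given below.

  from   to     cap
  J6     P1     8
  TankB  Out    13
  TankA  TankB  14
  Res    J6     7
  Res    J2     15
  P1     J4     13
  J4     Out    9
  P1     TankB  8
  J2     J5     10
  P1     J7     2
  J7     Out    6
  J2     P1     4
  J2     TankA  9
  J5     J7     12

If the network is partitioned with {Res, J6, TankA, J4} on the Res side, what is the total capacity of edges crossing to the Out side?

46

Edges leaving {Res, J6, TankA, J4}: Res→J2 (15), J6→P1 (8), TankA→TankB (14), J4→Out (9).
Cut capacity = 15 + 8 + 14 + 9 = 46.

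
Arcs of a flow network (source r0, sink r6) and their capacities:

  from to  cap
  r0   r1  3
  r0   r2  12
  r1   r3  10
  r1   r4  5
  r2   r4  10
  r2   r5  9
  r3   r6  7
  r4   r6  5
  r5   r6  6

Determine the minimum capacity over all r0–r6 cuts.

Augment r0→r1→r3→r6: bottleneck 3, flow now 3.
Augment r0→r2→r4→r6: bottleneck 5, flow now 8.
Augment r0→r2→r5→r6: bottleneck 6, flow now 14.
No augmenting path remains; maximum flow = 14.
By max-flow min-cut, the minimum cut capacity equals the max flow.
In the residual graph, reachable from r0: {r0, r2, r4, r5}.
Min-cut edges: r0→r1 (3), r4→r6 (5), r5→r6 (6); capacity 3 + 5 + 6 = 14.

14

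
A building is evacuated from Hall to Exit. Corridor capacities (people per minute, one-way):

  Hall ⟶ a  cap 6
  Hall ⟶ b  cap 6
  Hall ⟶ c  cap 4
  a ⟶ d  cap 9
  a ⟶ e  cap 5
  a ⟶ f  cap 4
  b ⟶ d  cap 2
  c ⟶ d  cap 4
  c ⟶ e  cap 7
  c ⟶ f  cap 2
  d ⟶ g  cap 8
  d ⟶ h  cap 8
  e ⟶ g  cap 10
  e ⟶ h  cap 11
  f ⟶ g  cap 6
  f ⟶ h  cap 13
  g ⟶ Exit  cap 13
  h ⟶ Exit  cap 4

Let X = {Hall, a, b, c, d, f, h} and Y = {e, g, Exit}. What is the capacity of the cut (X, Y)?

30

Edges leaving {Hall, a, b, c, d, f, h}: a→e (5), c→e (7), d→g (8), f→g (6), h→Exit (4).
Cut capacity = 5 + 7 + 8 + 6 + 4 = 30.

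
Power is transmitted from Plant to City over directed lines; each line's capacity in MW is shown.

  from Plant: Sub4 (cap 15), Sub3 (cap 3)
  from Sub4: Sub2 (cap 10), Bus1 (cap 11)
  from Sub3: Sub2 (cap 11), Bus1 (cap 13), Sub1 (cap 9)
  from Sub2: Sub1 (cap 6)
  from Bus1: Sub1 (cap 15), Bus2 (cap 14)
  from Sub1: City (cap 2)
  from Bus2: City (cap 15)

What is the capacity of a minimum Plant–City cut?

16

Augment Plant→Sub3→Sub1→City: bottleneck 2, flow now 2.
Augment Plant→Sub4→Bus1→Bus2→City: bottleneck 11, flow now 13.
Augment Plant→Sub3→Bus1→Bus2→City: bottleneck 1, flow now 14.
Augment Plant→Sub4→Sub2→Sub1→Sub3→Bus1→Bus2→City: bottleneck 2, flow now 16. (uses reverse residual edge)
No augmenting path remains; maximum flow = 16.
By max-flow min-cut, the minimum cut capacity equals the max flow.
In the residual graph, reachable from Plant: {Plant, Sub4, Sub2, Sub1}.
Min-cut edges: Plant→Sub3 (3), Sub4→Bus1 (11), Sub1→City (2); capacity 3 + 11 + 2 = 16.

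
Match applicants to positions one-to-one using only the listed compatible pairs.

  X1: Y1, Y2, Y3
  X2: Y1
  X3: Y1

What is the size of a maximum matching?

Unit-capacity flow: source→left, listed edges, right→sink; max matching = max flow.
Augmenting path X1→Y1 (+1); matched 1.
Augmenting path X2→Y1→X1→Y2 (+1); matched 2.
No augmenting path remains; maximum matching = 2.
König certificate: {X1, Y1} is a vertex cover of size 2 (every listed pair touches it), so no matching can be larger.

2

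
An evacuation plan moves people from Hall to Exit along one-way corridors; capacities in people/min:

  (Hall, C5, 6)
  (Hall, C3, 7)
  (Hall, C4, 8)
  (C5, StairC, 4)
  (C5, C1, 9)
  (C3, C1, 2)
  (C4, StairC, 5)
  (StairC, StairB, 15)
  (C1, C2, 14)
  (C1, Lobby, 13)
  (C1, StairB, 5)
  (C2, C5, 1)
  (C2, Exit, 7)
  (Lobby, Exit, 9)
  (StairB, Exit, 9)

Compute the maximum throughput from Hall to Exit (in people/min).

Augment Hall→C5→StairC→StairB→Exit: bottleneck 4, flow now 4.
Augment Hall→C5→C1→C2→Exit: bottleneck 2, flow now 6.
Augment Hall→C3→C1→C2→Exit: bottleneck 2, flow now 8.
Augment Hall→C4→StairC→StairB→Exit: bottleneck 5, flow now 13.
No augmenting path remains; maximum flow = 13.
In the residual graph, reachable from Hall: {Hall, C3, C4}.
Min-cut edges: Hall→C5 (6), C3→C1 (2), C4→StairC (5); capacity 6 + 2 + 5 = 13.
This cut is saturated, so no flow can exceed 13.

13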